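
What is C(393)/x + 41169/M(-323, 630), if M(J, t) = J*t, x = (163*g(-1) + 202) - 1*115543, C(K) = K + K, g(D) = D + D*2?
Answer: -18253883/87297210 ≈ -0.20910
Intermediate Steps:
g(D) = 3*D (g(D) = D + 2*D = 3*D)
C(K) = 2*K
x = -115830 (x = (163*(3*(-1)) + 202) - 1*115543 = (163*(-3) + 202) - 115543 = (-489 + 202) - 115543 = -287 - 115543 = -115830)
C(393)/x + 41169/M(-323, 630) = (2*393)/(-115830) + 41169/((-323*630)) = 786*(-1/115830) + 41169/(-203490) = -131/19305 + 41169*(-1/203490) = -131/19305 - 13723/67830 = -18253883/87297210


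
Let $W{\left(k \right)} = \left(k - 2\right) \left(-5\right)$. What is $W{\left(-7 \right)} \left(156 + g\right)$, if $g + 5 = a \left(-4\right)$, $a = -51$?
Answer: $15975$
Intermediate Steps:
$W{\left(k \right)} = 10 - 5 k$ ($W{\left(k \right)} = \left(-2 + k\right) \left(-5\right) = 10 - 5 k$)
$g = 199$ ($g = -5 - -204 = -5 + 204 = 199$)
$W{\left(-7 \right)} \left(156 + g\right) = \left(10 - -35\right) \left(156 + 199\right) = \left(10 + 35\right) 355 = 45 \cdot 355 = 15975$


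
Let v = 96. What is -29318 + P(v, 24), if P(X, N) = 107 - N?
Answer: -29235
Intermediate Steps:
-29318 + P(v, 24) = -29318 + (107 - 1*24) = -29318 + (107 - 24) = -29318 + 83 = -29235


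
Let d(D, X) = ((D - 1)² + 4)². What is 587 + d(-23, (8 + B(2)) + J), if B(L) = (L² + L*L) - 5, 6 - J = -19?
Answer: 336987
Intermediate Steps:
J = 25 (J = 6 - 1*(-19) = 6 + 19 = 25)
B(L) = -5 + 2*L² (B(L) = (L² + L²) - 5 = 2*L² - 5 = -5 + 2*L²)
d(D, X) = (4 + (-1 + D)²)² (d(D, X) = ((-1 + D)² + 4)² = (4 + (-1 + D)²)²)
587 + d(-23, (8 + B(2)) + J) = 587 + (4 + (-1 - 23)²)² = 587 + (4 + (-24)²)² = 587 + (4 + 576)² = 587 + 580² = 587 + 336400 = 336987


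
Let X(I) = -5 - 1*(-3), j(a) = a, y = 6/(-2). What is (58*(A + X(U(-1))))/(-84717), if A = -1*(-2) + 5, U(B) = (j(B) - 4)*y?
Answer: -290/84717 ≈ -0.0034232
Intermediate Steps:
y = -3 (y = 6*(-½) = -3)
U(B) = 12 - 3*B (U(B) = (B - 4)*(-3) = (-4 + B)*(-3) = 12 - 3*B)
X(I) = -2 (X(I) = -5 + 3 = -2)
A = 7 (A = 2 + 5 = 7)
(58*(A + X(U(-1))))/(-84717) = (58*(7 - 2))/(-84717) = (58*5)*(-1/84717) = 290*(-1/84717) = -290/84717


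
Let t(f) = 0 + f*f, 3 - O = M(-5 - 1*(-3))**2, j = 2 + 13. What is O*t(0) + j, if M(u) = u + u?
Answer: 15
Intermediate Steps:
M(u) = 2*u
j = 15
O = -13 (O = 3 - (2*(-5 - 1*(-3)))**2 = 3 - (2*(-5 + 3))**2 = 3 - (2*(-2))**2 = 3 - 1*(-4)**2 = 3 - 1*16 = 3 - 16 = -13)
t(f) = f**2 (t(f) = 0 + f**2 = f**2)
O*t(0) + j = -13*0**2 + 15 = -13*0 + 15 = 0 + 15 = 15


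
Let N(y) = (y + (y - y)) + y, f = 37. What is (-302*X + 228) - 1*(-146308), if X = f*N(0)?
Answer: 146536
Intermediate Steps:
N(y) = 2*y (N(y) = (y + 0) + y = y + y = 2*y)
X = 0 (X = 37*(2*0) = 37*0 = 0)
(-302*X + 228) - 1*(-146308) = (-302*0 + 228) - 1*(-146308) = (0 + 228) + 146308 = 228 + 146308 = 146536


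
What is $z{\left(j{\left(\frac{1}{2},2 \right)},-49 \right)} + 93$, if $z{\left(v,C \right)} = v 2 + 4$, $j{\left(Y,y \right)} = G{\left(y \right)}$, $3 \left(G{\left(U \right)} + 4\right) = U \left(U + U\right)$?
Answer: $\frac{283}{3} \approx 94.333$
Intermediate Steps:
$G{\left(U \right)} = -4 + \frac{2 U^{2}}{3}$ ($G{\left(U \right)} = -4 + \frac{U \left(U + U\right)}{3} = -4 + \frac{U 2 U}{3} = -4 + \frac{2 U^{2}}{3}$)
$j{\left(Y,y \right)} = -4 + \frac{2 y^{2}}{3}$
$z{\left(v,C \right)} = 4 + 2 v$ ($z{\left(v,C \right)} = 2 v + 4 = 4 + 2 v$)
$z{\left(j{\left(\frac{1}{2},2 \right)},-49 \right)} + 93 = \left(4 + 2 \left(-4 + \frac{2 \cdot 2^{2}}{3}\right)\right) + 93 = \left(4 + 2 \left(-4 + \frac{2}{3} \cdot 4\right)\right) + 93 = \left(4 + 2 \left(-4 + \frac{8}{3}\right)\right) + 93 = \left(4 + 2 \left(- \frac{4}{3}\right)\right) + 93 = \left(4 - \frac{8}{3}\right) + 93 = \frac{4}{3} + 93 = \frac{283}{3}$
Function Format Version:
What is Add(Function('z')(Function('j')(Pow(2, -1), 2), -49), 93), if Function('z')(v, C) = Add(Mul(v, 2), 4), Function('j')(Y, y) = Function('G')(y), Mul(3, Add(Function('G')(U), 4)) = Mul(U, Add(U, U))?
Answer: Rational(283, 3) ≈ 94.333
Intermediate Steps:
Function('G')(U) = Add(-4, Mul(Rational(2, 3), Pow(U, 2))) (Function('G')(U) = Add(-4, Mul(Rational(1, 3), Mul(U, Add(U, U)))) = Add(-4, Mul(Rational(1, 3), Mul(U, Mul(2, U)))) = Add(-4, Mul(Rational(1, 3), Mul(2, Pow(U, 2)))) = Add(-4, Mul(Rational(2, 3), Pow(U, 2))))
Function('j')(Y, y) = Add(-4, Mul(Rational(2, 3), Pow(y, 2)))
Function('z')(v, C) = Add(4, Mul(2, v)) (Function('z')(v, C) = Add(Mul(2, v), 4) = Add(4, Mul(2, v)))
Add(Function('z')(Function('j')(Pow(2, -1), 2), -49), 93) = Add(Add(4, Mul(2, Add(-4, Mul(Rational(2, 3), Pow(2, 2))))), 93) = Add(Add(4, Mul(2, Add(-4, Mul(Rational(2, 3), 4)))), 93) = Add(Add(4, Mul(2, Add(-4, Rational(8, 3)))), 93) = Add(Add(4, Mul(2, Rational(-4, 3))), 93) = Add(Add(4, Rational(-8, 3)), 93) = Add(Rational(4, 3), 93) = Rational(283, 3)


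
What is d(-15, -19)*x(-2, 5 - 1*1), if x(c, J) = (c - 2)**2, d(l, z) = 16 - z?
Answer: 560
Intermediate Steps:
x(c, J) = (-2 + c)**2
d(-15, -19)*x(-2, 5 - 1*1) = (16 - 1*(-19))*(-2 - 2)**2 = (16 + 19)*(-4)**2 = 35*16 = 560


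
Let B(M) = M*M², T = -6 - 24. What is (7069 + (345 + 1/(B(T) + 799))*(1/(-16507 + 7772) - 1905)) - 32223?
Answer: -22310451968962/32695105 ≈ -6.8238e+5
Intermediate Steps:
T = -30
B(M) = M³
(7069 + (345 + 1/(B(T) + 799))*(1/(-16507 + 7772) - 1905)) - 32223 = (7069 + (345 + 1/((-30)³ + 799))*(1/(-16507 + 7772) - 1905)) - 32223 = (7069 + (345 + 1/(-27000 + 799))*(1/(-8735) - 1905)) - 32223 = (7069 + (345 + 1/(-26201))*(-1/8735 - 1905)) - 32223 = (7069 + (345 - 1/26201)*(-16640176/8735)) - 32223 = (7069 + (9039344/26201)*(-16640176/8735)) - 32223 = (7069 - 21488039297792/32695105) - 32223 = -21256917600547/32695105 - 32223 = -22310451968962/32695105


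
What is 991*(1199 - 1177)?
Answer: 21802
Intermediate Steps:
991*(1199 - 1177) = 991*22 = 21802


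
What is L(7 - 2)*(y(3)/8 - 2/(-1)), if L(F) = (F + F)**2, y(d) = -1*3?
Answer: 325/2 ≈ 162.50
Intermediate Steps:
y(d) = -3
L(F) = 4*F**2 (L(F) = (2*F)**2 = 4*F**2)
L(7 - 2)*(y(3)/8 - 2/(-1)) = (4*(7 - 2)**2)*(-3/8 - 2/(-1)) = (4*5**2)*(-3*1/8 - 2*(-1)) = (4*25)*(-3/8 + 2) = 100*(13/8) = 325/2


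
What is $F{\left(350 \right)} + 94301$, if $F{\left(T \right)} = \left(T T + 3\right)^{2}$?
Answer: $15007079310$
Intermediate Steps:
$F{\left(T \right)} = \left(3 + T^{2}\right)^{2}$ ($F{\left(T \right)} = \left(T^{2} + 3\right)^{2} = \left(3 + T^{2}\right)^{2}$)
$F{\left(350 \right)} + 94301 = \left(3 + 350^{2}\right)^{2} + 94301 = \left(3 + 122500\right)^{2} + 94301 = 122503^{2} + 94301 = 15006985009 + 94301 = 15007079310$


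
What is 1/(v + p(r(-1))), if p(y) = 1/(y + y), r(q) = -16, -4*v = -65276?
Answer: 32/522207 ≈ 6.1278e-5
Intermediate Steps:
v = 16319 (v = -1/4*(-65276) = 16319)
p(y) = 1/(2*y)
1/(v + p(r(-1))) = 1/(16319 + (1/2)/(-16)) = 1/(16319 + (1/2)*(-1/16)) = 1/(16319 - 1/32) = 1/(522207/32) = 32/522207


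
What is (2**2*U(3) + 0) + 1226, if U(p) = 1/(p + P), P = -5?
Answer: 1224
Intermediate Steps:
U(p) = 1/(-5 + p) (U(p) = 1/(p - 5) = 1/(-5 + p))
(2**2*U(3) + 0) + 1226 = (2**2/(-5 + 3) + 0) + 1226 = (4/(-2) + 0) + 1226 = (4*(-1/2) + 0) + 1226 = (-2 + 0) + 1226 = -2 + 1226 = 1224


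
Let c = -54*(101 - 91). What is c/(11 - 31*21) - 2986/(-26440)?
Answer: 101179/105760 ≈ 0.95669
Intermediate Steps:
c = -540 (c = -54*10 = -540)
c/(11 - 31*21) - 2986/(-26440) = -540/(11 - 31*21) - 2986/(-26440) = -540/(11 - 651) - 2986*(-1/26440) = -540/(-640) + 1493/13220 = -540*(-1/640) + 1493/13220 = 27/32 + 1493/13220 = 101179/105760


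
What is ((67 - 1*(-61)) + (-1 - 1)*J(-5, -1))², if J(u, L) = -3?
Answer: 17956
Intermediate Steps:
((67 - 1*(-61)) + (-1 - 1)*J(-5, -1))² = ((67 - 1*(-61)) + (-1 - 1)*(-3))² = ((67 + 61) - 2*(-3))² = (128 + 6)² = 134² = 17956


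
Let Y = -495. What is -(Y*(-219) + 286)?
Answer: -108691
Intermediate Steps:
-(Y*(-219) + 286) = -(-495*(-219) + 286) = -(108405 + 286) = -1*108691 = -108691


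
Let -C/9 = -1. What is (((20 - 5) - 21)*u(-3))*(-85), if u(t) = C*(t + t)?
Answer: -27540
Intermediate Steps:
C = 9 (C = -9*(-1) = 9)
u(t) = 18*t (u(t) = 9*(t + t) = 9*(2*t) = 18*t)
(((20 - 5) - 21)*u(-3))*(-85) = (((20 - 5) - 21)*(18*(-3)))*(-85) = ((15 - 21)*(-54))*(-85) = -6*(-54)*(-85) = 324*(-85) = -27540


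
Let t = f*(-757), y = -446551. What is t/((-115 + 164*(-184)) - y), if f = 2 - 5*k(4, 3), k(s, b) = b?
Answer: 757/32020 ≈ 0.023641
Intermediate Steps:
f = -13 (f = 2 - 5*3 = 2 - 15 = -13)
t = 9841 (t = -13*(-757) = 9841)
t/((-115 + 164*(-184)) - y) = 9841/((-115 + 164*(-184)) - 1*(-446551)) = 9841/((-115 - 30176) + 446551) = 9841/(-30291 + 446551) = 9841/416260 = 9841*(1/416260) = 757/32020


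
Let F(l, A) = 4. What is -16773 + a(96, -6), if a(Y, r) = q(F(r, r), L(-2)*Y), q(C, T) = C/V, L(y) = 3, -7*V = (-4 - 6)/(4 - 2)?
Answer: -83837/5 ≈ -16767.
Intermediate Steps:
V = 5/7 (V = -(-4 - 6)/(7*(4 - 2)) = -(-10)/(7*2) = -⅐*(-5) = 5/7 ≈ 0.71429)
q(C, T) = 7*C/5 (q(C, T) = C/(5/7) = C*(7/5) = 7*C/5)
a(Y, r) = 28/5 (a(Y, r) = (7/5)*4 = 28/5)
-16773 + a(96, -6) = -16773 + 28/5 = -83837/5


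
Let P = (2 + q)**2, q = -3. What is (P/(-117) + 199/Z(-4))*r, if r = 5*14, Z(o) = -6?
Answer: -271705/117 ≈ -2322.3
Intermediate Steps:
r = 70
P = 1 (P = (2 - 3)**2 = (-1)**2 = 1)
(P/(-117) + 199/Z(-4))*r = (1/(-117) + 199/(-6))*70 = (1*(-1/117) + 199*(-1/6))*70 = (-1/117 - 199/6)*70 = -7763/234*70 = -271705/117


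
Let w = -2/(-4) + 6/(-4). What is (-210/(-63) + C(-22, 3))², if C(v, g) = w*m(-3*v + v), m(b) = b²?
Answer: 33616804/9 ≈ 3.7352e+6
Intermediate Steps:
w = -1 (w = -2*(-¼) + 6*(-¼) = ½ - 3/2 = -1)
C(v, g) = -4*v² (C(v, g) = -(-3*v + v)² = -(-2*v)² = -4*v²)
(-210/(-63) + C(-22, 3))² = (-210/(-63) - 4*(-22)²)² = (-210*(-1/63) - 4*484)² = (10/3 - 1936)² = (-5798/3)² = 33616804/9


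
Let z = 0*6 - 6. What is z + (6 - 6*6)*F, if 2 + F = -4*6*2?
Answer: 1494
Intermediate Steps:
F = -50 (F = -2 - 4*6*2 = -2 - 24*2 = -2 - 48 = -50)
z = -6 (z = 0 - 6 = -6)
z + (6 - 6*6)*F = -6 + (6 - 6*6)*(-50) = -6 + (6 - 36)*(-50) = -6 - 30*(-50) = -6 + 1500 = 1494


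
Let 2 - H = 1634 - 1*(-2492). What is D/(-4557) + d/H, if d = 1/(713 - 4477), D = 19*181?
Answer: -53382684547/70737107952 ≈ -0.75466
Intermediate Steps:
H = -4124 (H = 2 - (1634 - 1*(-2492)) = 2 - (1634 + 2492) = 2 - 1*4126 = 2 - 4126 = -4124)
D = 3439
d = -1/3764 (d = 1/(-3764) = -1/3764 ≈ -0.00026567)
D/(-4557) + d/H = 3439/(-4557) - 1/3764/(-4124) = 3439*(-1/4557) - 1/3764*(-1/4124) = -3439/4557 + 1/15522736 = -53382684547/70737107952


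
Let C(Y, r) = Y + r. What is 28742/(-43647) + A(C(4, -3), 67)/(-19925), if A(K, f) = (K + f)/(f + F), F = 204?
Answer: -155200426846/235679614725 ≈ -0.65852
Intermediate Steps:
A(K, f) = (K + f)/(204 + f) (A(K, f) = (K + f)/(f + 204) = (K + f)/(204 + f))
28742/(-43647) + A(C(4, -3), 67)/(-19925) = 28742/(-43647) + (((4 - 3) + 67)/(204 + 67))/(-19925) = 28742*(-1/43647) + ((1 + 67)/271)*(-1/19925) = -28742/43647 + ((1/271)*68)*(-1/19925) = -28742/43647 + (68/271)*(-1/19925) = -28742/43647 - 68/5399675 = -155200426846/235679614725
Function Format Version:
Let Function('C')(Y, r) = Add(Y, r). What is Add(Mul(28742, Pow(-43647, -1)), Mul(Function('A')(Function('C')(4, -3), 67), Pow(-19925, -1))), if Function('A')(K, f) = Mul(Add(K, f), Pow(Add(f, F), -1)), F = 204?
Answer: Rational(-155200426846, 235679614725) ≈ -0.65852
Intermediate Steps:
Function('A')(K, f) = Mul(Pow(Add(204, f), -1), Add(K, f)) (Function('A')(K, f) = Mul(Add(K, f), Pow(Add(f, 204), -1)) = Mul(Add(K, f), Pow(Add(204, f), -1)) = Mul(Pow(Add(204, f), -1), Add(K, f)))
Add(Mul(28742, Pow(-43647, -1)), Mul(Function('A')(Function('C')(4, -3), 67), Pow(-19925, -1))) = Add(Mul(28742, Pow(-43647, -1)), Mul(Mul(Pow(Add(204, 67), -1), Add(Add(4, -3), 67)), Pow(-19925, -1))) = Add(Mul(28742, Rational(-1, 43647)), Mul(Mul(Pow(271, -1), Add(1, 67)), Rational(-1, 19925))) = Add(Rational(-28742, 43647), Mul(Mul(Rational(1, 271), 68), Rational(-1, 19925))) = Add(Rational(-28742, 43647), Mul(Rational(68, 271), Rational(-1, 19925))) = Add(Rational(-28742, 43647), Rational(-68, 5399675)) = Rational(-155200426846, 235679614725)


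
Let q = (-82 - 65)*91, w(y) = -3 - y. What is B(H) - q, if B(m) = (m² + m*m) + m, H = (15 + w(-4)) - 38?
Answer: 14323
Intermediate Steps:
H = -22 (H = (15 + (-3 - 1*(-4))) - 38 = (15 + (-3 + 4)) - 38 = (15 + 1) - 38 = 16 - 38 = -22)
B(m) = m + 2*m² (B(m) = (m² + m²) + m = 2*m² + m = m + 2*m²)
q = -13377 (q = -147*91 = -13377)
B(H) - q = -22*(1 + 2*(-22)) - 1*(-13377) = -22*(1 - 44) + 13377 = -22*(-43) + 13377 = 946 + 13377 = 14323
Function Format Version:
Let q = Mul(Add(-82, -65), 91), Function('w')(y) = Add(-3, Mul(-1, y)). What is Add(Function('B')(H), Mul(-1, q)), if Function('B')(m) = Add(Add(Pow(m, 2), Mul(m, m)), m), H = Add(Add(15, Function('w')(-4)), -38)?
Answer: 14323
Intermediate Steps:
H = -22 (H = Add(Add(15, Add(-3, Mul(-1, -4))), -38) = Add(Add(15, Add(-3, 4)), -38) = Add(Add(15, 1), -38) = Add(16, -38) = -22)
Function('B')(m) = Add(m, Mul(2, Pow(m, 2))) (Function('B')(m) = Add(Add(Pow(m, 2), Pow(m, 2)), m) = Add(Mul(2, Pow(m, 2)), m) = Add(m, Mul(2, Pow(m, 2))))
q = -13377 (q = Mul(-147, 91) = -13377)
Add(Function('B')(H), Mul(-1, q)) = Add(Mul(-22, Add(1, Mul(2, -22))), Mul(-1, -13377)) = Add(Mul(-22, Add(1, -44)), 13377) = Add(Mul(-22, -43), 13377) = Add(946, 13377) = 14323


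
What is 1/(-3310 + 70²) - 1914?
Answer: -3043259/1590 ≈ -1914.0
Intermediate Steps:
1/(-3310 + 70²) - 1914 = 1/(-3310 + 4900) - 1914 = 1/1590 - 1914 = -3043259/1590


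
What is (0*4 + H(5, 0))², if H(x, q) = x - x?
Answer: 0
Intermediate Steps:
H(x, q) = 0
(0*4 + H(5, 0))² = (0*4 + 0)² = (0 + 0)² = 0² = 0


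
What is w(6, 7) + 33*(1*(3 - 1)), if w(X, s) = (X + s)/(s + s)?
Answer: 937/14 ≈ 66.929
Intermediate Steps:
w(X, s) = (X + s)/(2*s) (w(X, s) = (X + s)/((2*s)) = (X + s)*(1/(2*s)) = (X + s)/(2*s))
w(6, 7) + 33*(1*(3 - 1)) = (½)*(6 + 7)/7 + 33*(1*(3 - 1)) = (½)*(⅐)*13 + 33*(1*2) = 13/14 + 33*2 = 13/14 + 66 = 937/14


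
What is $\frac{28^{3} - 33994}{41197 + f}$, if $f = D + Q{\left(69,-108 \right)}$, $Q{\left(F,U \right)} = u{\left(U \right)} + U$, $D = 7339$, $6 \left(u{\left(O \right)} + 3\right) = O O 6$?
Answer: $- \frac{12042}{60089} \approx -0.2004$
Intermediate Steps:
$u{\left(O \right)} = -3 + O^{2}$ ($u{\left(O \right)} = -3 + \frac{O O 6}{6} = -3 + \frac{O^{2} \cdot 6}{6} = -3 + \frac{6 O^{2}}{6} = -3 + O^{2}$)
$Q{\left(F,U \right)} = -3 + U + U^{2}$ ($Q{\left(F,U \right)} = \left(-3 + U^{2}\right) + U = -3 + U + U^{2}$)
$f = 18892$ ($f = 7339 - \left(111 - 11664\right) = 7339 - -11553 = 7339 + 11553 = 18892$)
$\frac{28^{3} - 33994}{41197 + f} = \frac{28^{3} - 33994}{41197 + 18892} = \frac{21952 - 33994}{60089} = \left(-12042\right) \frac{1}{60089} = - \frac{12042}{60089}$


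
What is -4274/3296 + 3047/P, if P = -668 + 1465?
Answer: 3318267/1313456 ≈ 2.5264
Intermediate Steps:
P = 797
-4274/3296 + 3047/P = -4274/3296 + 3047/797 = -4274*1/3296 + 3047*(1/797) = -2137/1648 + 3047/797 = 3318267/1313456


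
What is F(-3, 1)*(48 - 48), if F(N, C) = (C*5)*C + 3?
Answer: 0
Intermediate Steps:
F(N, C) = 3 + 5*C² (F(N, C) = (5*C)*C + 3 = 5*C² + 3 = 3 + 5*C²)
F(-3, 1)*(48 - 48) = (3 + 5*1²)*(48 - 48) = (3 + 5*1)*0 = (3 + 5)*0 = 8*0 = 0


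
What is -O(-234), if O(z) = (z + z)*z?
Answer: -109512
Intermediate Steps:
O(z) = 2*z² (O(z) = (2*z)*z = 2*z²)
-O(-234) = -2*(-234)² = -2*54756 = -1*109512 = -109512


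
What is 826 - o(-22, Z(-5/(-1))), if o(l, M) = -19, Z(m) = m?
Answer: 845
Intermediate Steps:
826 - o(-22, Z(-5/(-1))) = 826 - 1*(-19) = 826 + 19 = 845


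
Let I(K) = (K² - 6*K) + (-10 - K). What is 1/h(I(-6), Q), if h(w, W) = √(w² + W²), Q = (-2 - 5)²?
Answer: √281/1405 ≈ 0.011931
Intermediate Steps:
Q = 49 (Q = (-7)² = 49)
I(K) = -10 + K² - 7*K
h(w, W) = √(W² + w²)
1/h(I(-6), Q) = 1/(√(49² + (-10 + (-6)² - 7*(-6))²)) = 1/(√(2401 + (-10 + 36 + 42)²)) = 1/(√(2401 + 68²)) = 1/(√(2401 + 4624)) = 1/(√7025) = 1/(5*√281) = √281/1405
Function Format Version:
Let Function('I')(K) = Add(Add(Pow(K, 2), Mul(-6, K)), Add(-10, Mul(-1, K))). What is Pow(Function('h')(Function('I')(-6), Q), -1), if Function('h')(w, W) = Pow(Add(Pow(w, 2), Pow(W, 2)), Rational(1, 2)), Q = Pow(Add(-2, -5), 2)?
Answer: Mul(Rational(1, 1405), Pow(281, Rational(1, 2))) ≈ 0.011931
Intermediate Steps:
Q = 49 (Q = Pow(-7, 2) = 49)
Function('I')(K) = Add(-10, Pow(K, 2), Mul(-7, K))
Function('h')(w, W) = Pow(Add(Pow(W, 2), Pow(w, 2)), Rational(1, 2))
Pow(Function('h')(Function('I')(-6), Q), -1) = Pow(Pow(Add(Pow(49, 2), Pow(Add(-10, Pow(-6, 2), Mul(-7, -6)), 2)), Rational(1, 2)), -1) = Pow(Pow(Add(2401, Pow(Add(-10, 36, 42), 2)), Rational(1, 2)), -1) = Pow(Pow(Add(2401, Pow(68, 2)), Rational(1, 2)), -1) = Pow(Pow(Add(2401, 4624), Rational(1, 2)), -1) = Pow(Pow(7025, Rational(1, 2)), -1) = Pow(Mul(5, Pow(281, Rational(1, 2))), -1) = Mul(Rational(1, 1405), Pow(281, Rational(1, 2)))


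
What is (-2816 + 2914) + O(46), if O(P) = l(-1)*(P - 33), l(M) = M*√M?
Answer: 98 - 13*I ≈ 98.0 - 13.0*I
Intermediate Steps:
l(M) = M^(3/2)
O(P) = -I*(-33 + P) (O(P) = (-1)^(3/2)*(P - 33) = (-I)*(-33 + P) = -I*(-33 + P))
(-2816 + 2914) + O(46) = (-2816 + 2914) + I*(33 - 1*46) = 98 + I*(33 - 46) = 98 + I*(-13) = 98 - 13*I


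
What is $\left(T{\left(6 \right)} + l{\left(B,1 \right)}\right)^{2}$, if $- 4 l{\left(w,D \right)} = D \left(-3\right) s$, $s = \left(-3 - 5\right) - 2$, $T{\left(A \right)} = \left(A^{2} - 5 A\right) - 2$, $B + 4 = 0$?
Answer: $\frac{49}{4} \approx 12.25$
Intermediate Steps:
$B = -4$ ($B = -4 + 0 = -4$)
$T{\left(A \right)} = -2 + A^{2} - 5 A$
$s = -10$ ($s = -8 - 2 = -10$)
$l{\left(w,D \right)} = - \frac{15 D}{2}$ ($l{\left(w,D \right)} = - \frac{D \left(-3\right) \left(-10\right)}{4} = - \frac{- 3 D \left(-10\right)}{4} = - \frac{30 D}{4} = - \frac{15 D}{2}$)
$\left(T{\left(6 \right)} + l{\left(B,1 \right)}\right)^{2} = \left(\left(-2 + 6^{2} - 30\right) - \frac{15}{2}\right)^{2} = \left(\left(-2 + 36 - 30\right) - \frac{15}{2}\right)^{2} = \left(4 - \frac{15}{2}\right)^{2} = \left(- \frac{7}{2}\right)^{2} = \frac{49}{4}$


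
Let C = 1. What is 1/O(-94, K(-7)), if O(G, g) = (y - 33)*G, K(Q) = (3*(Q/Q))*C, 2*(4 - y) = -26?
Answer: 1/1504 ≈ 0.00066489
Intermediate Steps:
y = 17 (y = 4 - ½*(-26) = 4 + 13 = 17)
K(Q) = 3 (K(Q) = (3*(Q/Q))*1 = (3*1)*1 = 3*1 = 3)
O(G, g) = -16*G (O(G, g) = (17 - 33)*G = -16*G)
1/O(-94, K(-7)) = 1/(-16*(-94)) = 1/1504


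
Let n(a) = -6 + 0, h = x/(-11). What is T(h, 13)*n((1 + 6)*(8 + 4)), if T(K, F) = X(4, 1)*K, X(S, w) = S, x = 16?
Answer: 384/11 ≈ 34.909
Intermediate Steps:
h = -16/11 (h = 16/(-11) = 16*(-1/11) = -16/11 ≈ -1.4545)
T(K, F) = 4*K
n(a) = -6
T(h, 13)*n((1 + 6)*(8 + 4)) = (4*(-16/11))*(-6) = -64/11*(-6) = 384/11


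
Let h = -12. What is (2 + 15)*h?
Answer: -204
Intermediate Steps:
(2 + 15)*h = (2 + 15)*(-12) = 17*(-12) = -204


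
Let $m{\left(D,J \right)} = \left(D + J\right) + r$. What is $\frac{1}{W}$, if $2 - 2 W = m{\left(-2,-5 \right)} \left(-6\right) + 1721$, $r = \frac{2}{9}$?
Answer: $- \frac{6}{5279} \approx -0.0011366$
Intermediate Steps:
$r = \frac{2}{9}$ ($r = 2 \cdot \frac{1}{9} = \frac{2}{9} \approx 0.22222$)
$m{\left(D,J \right)} = \frac{2}{9} + D + J$ ($m{\left(D,J \right)} = \left(D + J\right) + \frac{2}{9} = \frac{2}{9} + D + J$)
$W = - \frac{5279}{6}$ ($W = 1 - \frac{\left(\frac{2}{9} - 2 - 5\right) \left(-6\right) + 1721}{2} = 1 - \frac{\left(- \frac{61}{9}\right) \left(-6\right) + 1721}{2} = 1 - \frac{\frac{122}{3} + 1721}{2} = 1 - \frac{5285}{6} = - \frac{5279}{6} \approx -879.83$)
$\frac{1}{W} = \frac{1}{- \frac{5279}{6}} = - \frac{6}{5279}$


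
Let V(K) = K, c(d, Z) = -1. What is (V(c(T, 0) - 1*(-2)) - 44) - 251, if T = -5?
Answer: -294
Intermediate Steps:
(V(c(T, 0) - 1*(-2)) - 44) - 251 = ((-1 - 1*(-2)) - 44) - 251 = ((-1 + 2) - 44) - 251 = (1 - 44) - 251 = -43 - 251 = -294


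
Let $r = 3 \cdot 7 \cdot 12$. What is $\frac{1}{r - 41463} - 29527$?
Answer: $- \frac{1216837198}{41211} \approx -29527.0$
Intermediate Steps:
$r = 252$ ($r = 21 \cdot 12 = 252$)
$\frac{1}{r - 41463} - 29527 = \frac{1}{252 - 41463} - 29527 = \frac{1}{-41211} - 29527 = - \frac{1}{41211} - 29527 = - \frac{1216837198}{41211}$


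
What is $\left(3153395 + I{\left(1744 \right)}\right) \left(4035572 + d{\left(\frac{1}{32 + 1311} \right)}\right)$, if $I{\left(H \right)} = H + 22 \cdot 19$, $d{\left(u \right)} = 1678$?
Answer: $12739772498250$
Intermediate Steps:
$I{\left(H \right)} = 418 + H$ ($I{\left(H \right)} = H + 418 = 418 + H$)
$\left(3153395 + I{\left(1744 \right)}\right) \left(4035572 + d{\left(\frac{1}{32 + 1311} \right)}\right) = \left(3153395 + \left(418 + 1744\right)\right) \left(4035572 + 1678\right) = \left(3153395 + 2162\right) 4037250 = 3155557 \cdot 4037250 = 12739772498250$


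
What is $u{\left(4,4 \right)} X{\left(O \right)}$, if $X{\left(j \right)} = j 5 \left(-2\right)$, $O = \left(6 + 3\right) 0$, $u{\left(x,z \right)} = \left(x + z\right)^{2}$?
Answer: $0$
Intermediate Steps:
$O = 0$ ($O = 9 \cdot 0 = 0$)
$X{\left(j \right)} = - 10 j$ ($X{\left(j \right)} = 5 j \left(-2\right) = - 10 j$)
$u{\left(4,4 \right)} X{\left(O \right)} = \left(4 + 4\right)^{2} \left(\left(-10\right) 0\right) = 8^{2} \cdot 0 = 64 \cdot 0 = 0$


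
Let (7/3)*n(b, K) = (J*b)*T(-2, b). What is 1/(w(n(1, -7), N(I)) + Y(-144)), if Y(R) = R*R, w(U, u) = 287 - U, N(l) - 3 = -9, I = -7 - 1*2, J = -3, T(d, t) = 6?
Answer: 7/147215 ≈ 4.7549e-5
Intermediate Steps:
n(b, K) = -54*b/7 (n(b, K) = 3*(-3*b*6)/7 = 3*(-18*b)/7 = -54*b/7)
I = -9 (I = -7 - 2 = -9)
N(l) = -6 (N(l) = 3 - 9 = -6)
Y(R) = R**2
1/(w(n(1, -7), N(I)) + Y(-144)) = 1/((287 - (-54)/7) + (-144)**2) = 1/((287 - 1*(-54/7)) + 20736) = 1/((287 + 54/7) + 20736) = 1/(2063/7 + 20736) = 1/(147215/7) = 7/147215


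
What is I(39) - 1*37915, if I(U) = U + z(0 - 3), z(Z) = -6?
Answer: -37882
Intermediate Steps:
I(U) = -6 + U (I(U) = U - 6 = -6 + U)
I(39) - 1*37915 = (-6 + 39) - 1*37915 = 33 - 37915 = -37882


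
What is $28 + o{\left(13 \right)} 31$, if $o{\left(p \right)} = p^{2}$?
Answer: $5267$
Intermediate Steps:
$28 + o{\left(13 \right)} 31 = 28 + 13^{2} \cdot 31 = 28 + 169 \cdot 31 = 28 + 5239 = 5267$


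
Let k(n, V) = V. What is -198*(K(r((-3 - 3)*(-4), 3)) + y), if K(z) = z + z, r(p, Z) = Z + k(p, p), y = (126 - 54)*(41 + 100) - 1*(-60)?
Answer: -2032668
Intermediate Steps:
y = 10212 (y = 72*141 + 60 = 10152 + 60 = 10212)
r(p, Z) = Z + p
K(z) = 2*z
-198*(K(r((-3 - 3)*(-4), 3)) + y) = -198*(2*(3 + (-3 - 3)*(-4)) + 10212) = -198*(2*(3 - 6*(-4)) + 10212) = -198*(2*(3 + 24) + 10212) = -198*(2*27 + 10212) = -198*(54 + 10212) = -198*10266 = -2032668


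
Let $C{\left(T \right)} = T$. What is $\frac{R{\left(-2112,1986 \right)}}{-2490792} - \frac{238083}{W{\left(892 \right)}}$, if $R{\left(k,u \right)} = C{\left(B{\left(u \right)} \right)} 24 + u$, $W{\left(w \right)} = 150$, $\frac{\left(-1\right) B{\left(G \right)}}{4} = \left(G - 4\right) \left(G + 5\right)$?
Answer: $- \frac{14894188801}{10378300} \approx -1435.1$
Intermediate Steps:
$B{\left(G \right)} = - 4 \left(-4 + G\right) \left(5 + G\right)$ ($B{\left(G \right)} = - 4 \left(G - 4\right) \left(G + 5\right) = - 4 \left(-4 + G\right) \left(5 + G\right)$)
$R{\left(k,u \right)} = 1920 - 96 u^{2} - 95 u$ ($R{\left(k,u \right)} = \left(80 - 4 u - 4 u^{2}\right) 24 + u = \left(1920 - 96 u - 96 u^{2}\right) + u = 1920 - 96 u^{2} - 95 u$)
$\frac{R{\left(-2112,1986 \right)}}{-2490792} - \frac{238083}{W{\left(892 \right)}} = \frac{1920 - 96 \cdot 1986^{2} - 188670}{-2490792} - \frac{238083}{150} = \left(1920 - 378642816 - 188670\right) \left(- \frac{1}{2490792}\right) - \frac{79361}{50} = \left(-378829566\right) \left(- \frac{1}{2490792}\right) - \frac{79361}{50} = \frac{63138261}{415132} - \frac{79361}{50} = - \frac{14894188801}{10378300}$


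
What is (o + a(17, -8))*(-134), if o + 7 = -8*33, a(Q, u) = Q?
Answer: 34036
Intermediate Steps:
o = -271 (o = -7 - 8*33 = -7 - 264 = -271)
(o + a(17, -8))*(-134) = (-271 + 17)*(-134) = -254*(-134) = 34036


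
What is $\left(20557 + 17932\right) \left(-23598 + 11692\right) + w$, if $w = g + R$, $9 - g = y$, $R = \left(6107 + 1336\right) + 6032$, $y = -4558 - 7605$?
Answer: $-458224387$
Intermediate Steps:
$y = -12163$ ($y = -4558 - 7605 = -12163$)
$R = 13475$ ($R = 7443 + 6032 = 13475$)
$g = 12172$ ($g = 9 - -12163 = 9 + 12163 = 12172$)
$w = 25647$ ($w = 12172 + 13475 = 25647$)
$\left(20557 + 17932\right) \left(-23598 + 11692\right) + w = \left(20557 + 17932\right) \left(-23598 + 11692\right) + 25647 = 38489 \left(-11906\right) + 25647 = -458250034 + 25647 = -458224387$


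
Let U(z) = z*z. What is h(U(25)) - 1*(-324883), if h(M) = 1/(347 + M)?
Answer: 315786277/972 ≈ 3.2488e+5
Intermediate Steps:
U(z) = z²
h(U(25)) - 1*(-324883) = 1/(347 + 25²) - 1*(-324883) = 1/(347 + 625) + 324883 = 1/972 + 324883 = 315786277/972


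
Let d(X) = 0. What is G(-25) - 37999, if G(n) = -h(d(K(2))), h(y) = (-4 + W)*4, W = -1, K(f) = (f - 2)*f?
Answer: -37979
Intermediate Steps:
K(f) = f*(-2 + f) (K(f) = (-2 + f)*f = f*(-2 + f))
h(y) = -20 (h(y) = (-4 - 1)*4 = -5*4 = -20)
G(n) = 20 (G(n) = -1*(-20) = 20)
G(-25) - 37999 = 20 - 37999 = -37979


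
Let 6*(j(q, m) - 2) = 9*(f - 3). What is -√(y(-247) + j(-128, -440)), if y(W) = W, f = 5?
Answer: -11*I*√2 ≈ -15.556*I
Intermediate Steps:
j(q, m) = 5 (j(q, m) = 2 + (9*(5 - 3))/6 = 2 + (9*2)/6 = 2 + (⅙)*18 = 2 + 3 = 5)
-√(y(-247) + j(-128, -440)) = -√(-247 + 5) = -√(-242) = -11*I*√2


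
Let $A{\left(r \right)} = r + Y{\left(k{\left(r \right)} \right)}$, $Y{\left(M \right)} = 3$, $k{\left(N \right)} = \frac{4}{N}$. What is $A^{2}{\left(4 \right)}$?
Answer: $49$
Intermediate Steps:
$A{\left(r \right)} = 3 + r$ ($A{\left(r \right)} = r + 3 = 3 + r$)
$A^{2}{\left(4 \right)} = \left(3 + 4\right)^{2} = 7^{2} = 49$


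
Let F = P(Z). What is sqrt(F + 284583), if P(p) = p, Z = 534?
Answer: sqrt(285117) ≈ 533.96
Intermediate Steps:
F = 534
sqrt(F + 284583) = sqrt(534 + 284583) = sqrt(285117)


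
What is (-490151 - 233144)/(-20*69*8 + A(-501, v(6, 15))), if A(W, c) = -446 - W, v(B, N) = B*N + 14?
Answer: 144659/2197 ≈ 65.844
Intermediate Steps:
v(B, N) = 14 + B*N
(-490151 - 233144)/(-20*69*8 + A(-501, v(6, 15))) = (-490151 - 233144)/(-20*69*8 + (-446 - 1*(-501))) = -723295/(-1380*8 + (-446 + 501)) = -723295/(-11040 + 55) = -723295/(-10985) = -723295*(-1/10985) = 144659/2197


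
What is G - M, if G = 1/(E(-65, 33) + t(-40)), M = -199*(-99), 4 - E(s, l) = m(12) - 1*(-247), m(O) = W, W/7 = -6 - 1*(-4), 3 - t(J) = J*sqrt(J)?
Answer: -1133556251/57538 - 20*I*sqrt(10)/28769 ≈ -19701.0 - 0.0021984*I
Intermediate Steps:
t(J) = 3 - J**(3/2) (t(J) = 3 - J*sqrt(J) = 3 - J**(3/2))
W = -14 (W = 7*(-6 - 1*(-4)) = 7*(-6 + 4) = 7*(-2) = -14)
m(O) = -14
E(s, l) = -229 (E(s, l) = 4 - (-14 - 1*(-247)) = 4 - (-14 + 247) = 4 - 1*233 = 4 - 233 = -229)
M = 19701
G = 1/(-226 + 80*I*sqrt(10)) (G = 1/(-229 + (3 - (-40)**(3/2))) = 1/(-229 + (3 - (-80)*I*sqrt(10))) = 1/(-229 + (3 + 80*I*sqrt(10))) = 1/(-226 + 80*I*sqrt(10)) ≈ -0.0019639 - 0.0021984*I)
G - M = (-113/57538 - 20*I*sqrt(10)/28769) - 1*19701 = (-113/57538 - 20*I*sqrt(10)/28769) - 19701 = -1133556251/57538 - 20*I*sqrt(10)/28769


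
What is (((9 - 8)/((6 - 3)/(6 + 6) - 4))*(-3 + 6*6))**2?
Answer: 1936/25 ≈ 77.440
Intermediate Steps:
(((9 - 8)/((6 - 3)/(6 + 6) - 4))*(-3 + 6*6))**2 = ((1/(3/12 - 4))*(-3 + 36))**2 = ((1/(3*(1/12) - 4))*33)**2 = ((1/(1/4 - 4))*33)**2 = ((1/(-15/4))*33)**2 = ((1*(-4/15))*33)**2 = (-4/15*33)**2 = (-44/5)**2 = 1936/25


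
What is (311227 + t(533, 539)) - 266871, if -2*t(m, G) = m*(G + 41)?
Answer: -110214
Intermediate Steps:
t(m, G) = -m*(41 + G)/2 (t(m, G) = -m*(G + 41)/2 = -m*(41 + G)/2)
(311227 + t(533, 539)) - 266871 = (311227 - ½*533*(41 + 539)) - 266871 = (311227 - ½*533*580) - 266871 = (311227 - 154570) - 266871 = 156657 - 266871 = -110214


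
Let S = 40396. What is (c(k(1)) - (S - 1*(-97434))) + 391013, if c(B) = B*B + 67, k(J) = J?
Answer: 253251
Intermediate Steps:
c(B) = 67 + B² (c(B) = B² + 67 = 67 + B²)
(c(k(1)) - (S - 1*(-97434))) + 391013 = ((67 + 1²) - (40396 - 1*(-97434))) + 391013 = ((67 + 1) - (40396 + 97434)) + 391013 = (68 - 1*137830) + 391013 = (68 - 137830) + 391013 = -137762 + 391013 = 253251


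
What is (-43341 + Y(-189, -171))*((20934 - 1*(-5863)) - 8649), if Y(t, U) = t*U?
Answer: -200027256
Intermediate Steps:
Y(t, U) = U*t
(-43341 + Y(-189, -171))*((20934 - 1*(-5863)) - 8649) = (-43341 - 171*(-189))*((20934 - 1*(-5863)) - 8649) = (-43341 + 32319)*((20934 + 5863) - 8649) = -11022*(26797 - 8649) = -11022*18148 = -200027256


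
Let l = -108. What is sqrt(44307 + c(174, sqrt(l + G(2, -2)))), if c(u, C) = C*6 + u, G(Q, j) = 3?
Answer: sqrt(44481 + 6*I*sqrt(105)) ≈ 210.91 + 0.146*I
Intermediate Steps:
c(u, C) = u + 6*C (c(u, C) = 6*C + u = u + 6*C)
sqrt(44307 + c(174, sqrt(l + G(2, -2)))) = sqrt(44307 + (174 + 6*sqrt(-108 + 3))) = sqrt(44307 + (174 + 6*sqrt(-105))) = sqrt(44307 + (174 + 6*(I*sqrt(105)))) = sqrt(44307 + (174 + 6*I*sqrt(105))) = sqrt(44481 + 6*I*sqrt(105))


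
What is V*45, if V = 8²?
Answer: 2880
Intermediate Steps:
V = 64
V*45 = 64*45 = 2880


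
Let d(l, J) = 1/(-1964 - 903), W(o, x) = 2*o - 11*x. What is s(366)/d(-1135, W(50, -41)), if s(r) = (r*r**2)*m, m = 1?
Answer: -140562977832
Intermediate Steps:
W(o, x) = -11*x + 2*o
s(r) = r**3 (s(r) = (r*r**2)*1 = r**3*1 = r**3)
d(l, J) = -1/2867 (d(l, J) = 1/(-2867) = -1/2867)
s(366)/d(-1135, W(50, -41)) = 366**3/(-1/2867) = 49027896*(-2867) = -140562977832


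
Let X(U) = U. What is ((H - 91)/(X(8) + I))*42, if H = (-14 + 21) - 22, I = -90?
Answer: 2226/41 ≈ 54.293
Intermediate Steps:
H = -15 (H = 7 - 22 = -15)
((H - 91)/(X(8) + I))*42 = ((-15 - 91)/(8 - 90))*42 = -106/(-82)*42 = -106*(-1/82)*42 = (53/41)*42 = 2226/41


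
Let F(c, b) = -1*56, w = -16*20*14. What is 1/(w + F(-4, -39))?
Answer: -1/4536 ≈ -0.00022046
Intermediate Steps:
w = -4480 (w = -320*14 = -4480)
F(c, b) = -56
1/(w + F(-4, -39)) = 1/(-4480 - 56) = 1/(-4536) = -1/4536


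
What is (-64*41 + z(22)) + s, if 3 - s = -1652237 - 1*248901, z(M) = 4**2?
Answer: 1898533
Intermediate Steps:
z(M) = 16
s = 1901141 (s = 3 - (-1652237 - 1*248901) = 3 - (-1652237 - 248901) = 3 - 1*(-1901138) = 3 + 1901138 = 1901141)
(-64*41 + z(22)) + s = (-64*41 + 16) + 1901141 = (-2624 + 16) + 1901141 = -2608 + 1901141 = 1898533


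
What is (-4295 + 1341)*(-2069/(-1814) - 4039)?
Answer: 10818547929/907 ≈ 1.1928e+7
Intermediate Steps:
(-4295 + 1341)*(-2069/(-1814) - 4039) = -2954*(-2069*(-1/1814) - 4039) = -2954*(2069/1814 - 4039) = -2954*(-7324677/1814) = 10818547929/907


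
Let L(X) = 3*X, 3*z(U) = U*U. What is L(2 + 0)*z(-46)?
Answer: 4232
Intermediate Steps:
z(U) = U²/3 (z(U) = (U*U)/3 = U²/3)
L(2 + 0)*z(-46) = (3*(2 + 0))*((⅓)*(-46)²) = (3*2)*((⅓)*2116) = 6*(2116/3) = 4232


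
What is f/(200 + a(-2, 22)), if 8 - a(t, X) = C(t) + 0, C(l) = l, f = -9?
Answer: -3/70 ≈ -0.042857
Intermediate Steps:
a(t, X) = 8 - t (a(t, X) = 8 - (t + 0) = 8 - t)
f/(200 + a(-2, 22)) = -9/(200 + (8 - 1*(-2))) = -9/(200 + (8 + 2)) = -9/(200 + 10) = -9/210 = -9*1/210 = -3/70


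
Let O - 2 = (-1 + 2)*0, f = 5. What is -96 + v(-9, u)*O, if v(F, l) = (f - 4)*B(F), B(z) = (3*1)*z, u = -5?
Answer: -150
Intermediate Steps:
B(z) = 3*z
v(F, l) = 3*F (v(F, l) = (5 - 4)*(3*F) = 1*(3*F) = 3*F)
O = 2 (O = 2 + (-1 + 2)*0 = 2 + 1*0 = 2 + 0 = 2)
-96 + v(-9, u)*O = -96 + (3*(-9))*2 = -96 - 27*2 = -96 - 54 = -150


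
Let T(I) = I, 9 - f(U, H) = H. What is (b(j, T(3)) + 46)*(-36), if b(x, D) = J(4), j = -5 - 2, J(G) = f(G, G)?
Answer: -1836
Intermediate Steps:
f(U, H) = 9 - H
J(G) = 9 - G
j = -7
b(x, D) = 5 (b(x, D) = 9 - 1*4 = 9 - 4 = 5)
(b(j, T(3)) + 46)*(-36) = (5 + 46)*(-36) = 51*(-36) = -1836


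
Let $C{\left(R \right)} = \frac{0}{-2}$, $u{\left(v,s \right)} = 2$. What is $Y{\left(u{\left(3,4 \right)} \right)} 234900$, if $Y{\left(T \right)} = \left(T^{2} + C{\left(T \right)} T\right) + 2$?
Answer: $1409400$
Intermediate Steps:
$C{\left(R \right)} = 0$ ($C{\left(R \right)} = 0 \left(- \frac{1}{2}\right) = 0$)
$Y{\left(T \right)} = 2 + T^{2}$ ($Y{\left(T \right)} = \left(T^{2} + 0 T\right) + 2 = \left(T^{2} + 0\right) + 2 = T^{2} + 2 = 2 + T^{2}$)
$Y{\left(u{\left(3,4 \right)} \right)} 234900 = \left(2 + 2^{2}\right) 234900 = \left(2 + 4\right) 234900 = 6 \cdot 234900 = 1409400$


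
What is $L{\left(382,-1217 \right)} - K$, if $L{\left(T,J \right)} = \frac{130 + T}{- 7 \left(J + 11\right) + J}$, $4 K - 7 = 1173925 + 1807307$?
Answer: $- \frac{21539449727}{28900} \approx -7.4531 \cdot 10^{5}$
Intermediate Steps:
$K = \frac{2981239}{4}$ ($K = \frac{7}{4} + \frac{1173925 + 1807307}{4} = \frac{7}{4} + \frac{1}{4} \cdot 2981232 = \frac{7}{4} + 745308 = \frac{2981239}{4} \approx 7.4531 \cdot 10^{5}$)
$L{\left(T,J \right)} = \frac{130 + T}{-77 - 6 J}$ ($L{\left(T,J \right)} = \frac{130 + T}{- 7 \left(11 + J\right) + J} = \frac{130 + T}{\left(-77 - 7 J\right) + J} = \frac{130 + T}{-77 - 6 J}$)
$L{\left(382,-1217 \right)} - K = \frac{-130 - 382}{77 + 6 \left(-1217\right)} - \frac{2981239}{4} = \frac{-130 - 382}{77 - 7302} - \frac{2981239}{4} = \frac{1}{-7225} \left(-512\right) - \frac{2981239}{4} = \left(- \frac{1}{7225}\right) \left(-512\right) - \frac{2981239}{4} = \frac{512}{7225} - \frac{2981239}{4} = - \frac{21539449727}{28900}$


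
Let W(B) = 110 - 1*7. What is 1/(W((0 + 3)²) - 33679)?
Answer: -1/33576 ≈ -2.9783e-5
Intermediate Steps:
W(B) = 103 (W(B) = 110 - 7 = 103)
1/(W((0 + 3)²) - 33679) = 1/(103 - 33679) = 1/(-33576) = -1/33576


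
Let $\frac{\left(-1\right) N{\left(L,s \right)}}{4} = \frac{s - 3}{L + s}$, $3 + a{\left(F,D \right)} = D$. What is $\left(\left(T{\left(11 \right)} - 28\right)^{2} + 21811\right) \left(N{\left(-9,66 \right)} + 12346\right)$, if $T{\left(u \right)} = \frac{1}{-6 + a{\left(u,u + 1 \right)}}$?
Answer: $\frac{47645554120}{171} \approx 2.7863 \cdot 10^{8}$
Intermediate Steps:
$a{\left(F,D \right)} = -3 + D$
$N{\left(L,s \right)} = - \frac{4 \left(-3 + s\right)}{L + s}$ ($N{\left(L,s \right)} = - 4 \frac{s - 3}{L + s} = - 4 \frac{-3 + s}{L + s} = - \frac{4 \left(-3 + s\right)}{L + s}$)
$T{\left(u \right)} = \frac{1}{-8 + u}$ ($T{\left(u \right)} = \frac{1}{-6 + \left(-3 + \left(u + 1\right)\right)} = \frac{1}{-6 + \left(-3 + \left(1 + u\right)\right)} = \frac{1}{-6 + \left(-2 + u\right)} = \frac{1}{-8 + u}$)
$\left(\left(T{\left(11 \right)} - 28\right)^{2} + 21811\right) \left(N{\left(-9,66 \right)} + 12346\right) = \left(\left(\frac{1}{-8 + 11} - 28\right)^{2} + 21811\right) \left(\frac{4 \left(3 - 66\right)}{-9 + 66} + 12346\right) = \left(\left(\frac{1}{3} - 28\right)^{2} + 21811\right) \left(\frac{4 \left(3 - 66\right)}{57} + 12346\right) = \left(\left(\frac{1}{3} - 28\right)^{2} + 21811\right) \left(4 \cdot \frac{1}{57} \left(-63\right) + 12346\right) = \left(\left(- \frac{83}{3}\right)^{2} + 21811\right) \left(- \frac{84}{19} + 12346\right) = \left(\frac{6889}{9} + 21811\right) \frac{234490}{19} = \frac{203188}{9} \cdot \frac{234490}{19} = \frac{47645554120}{171}$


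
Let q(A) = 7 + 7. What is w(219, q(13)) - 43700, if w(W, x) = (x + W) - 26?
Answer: -43493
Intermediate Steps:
q(A) = 14
w(W, x) = -26 + W + x (w(W, x) = (W + x) - 26 = -26 + W + x)
w(219, q(13)) - 43700 = (-26 + 219 + 14) - 43700 = 207 - 43700 = -43493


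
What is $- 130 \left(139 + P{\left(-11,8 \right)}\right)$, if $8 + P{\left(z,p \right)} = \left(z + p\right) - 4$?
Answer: $-16120$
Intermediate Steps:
$P{\left(z,p \right)} = -12 + p + z$ ($P{\left(z,p \right)} = -8 - \left(4 - p - z\right) = -8 + \left(-4 + p + z\right) = -12 + p + z$)
$- 130 \left(139 + P{\left(-11,8 \right)}\right) = - 130 \left(139 - 15\right) = \left(-130\right) 124 = -16120$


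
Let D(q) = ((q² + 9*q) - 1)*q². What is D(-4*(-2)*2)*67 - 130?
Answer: 6843518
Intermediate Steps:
D(q) = q²*(-1 + q² + 9*q) (D(q) = (-1 + q² + 9*q)*q² = q²*(-1 + q² + 9*q))
D(-4*(-2)*2)*67 - 130 = ((-4*(-2)*2)²*(-1 + (-4*(-2)*2)² + 9*(-4*(-2)*2)))*67 - 130 = ((8*2)²*(-1 + (8*2)² + 9*(8*2)))*67 - 130 = (16²*(-1 + 16² + 9*16))*67 - 130 = (256*(-1 + 256 + 144))*67 - 130 = (256*399)*67 - 130 = 102144*67 - 130 = 6843648 - 130 = 6843518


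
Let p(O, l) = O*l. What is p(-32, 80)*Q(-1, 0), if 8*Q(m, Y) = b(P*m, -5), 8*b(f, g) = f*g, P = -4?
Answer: 800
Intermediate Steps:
b(f, g) = f*g/8 (b(f, g) = (f*g)/8 = f*g/8)
Q(m, Y) = 5*m/16 (Q(m, Y) = ((⅛)*(-4*m)*(-5))/8 = (5*m/2)/8 = 5*m/16)
p(-32, 80)*Q(-1, 0) = (-32*80)*((5/16)*(-1)) = -2560*(-5/16) = 800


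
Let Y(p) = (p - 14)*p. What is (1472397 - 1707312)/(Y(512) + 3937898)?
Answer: -234915/4192874 ≈ -0.056027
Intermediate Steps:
Y(p) = p*(-14 + p) (Y(p) = (-14 + p)*p = p*(-14 + p))
(1472397 - 1707312)/(Y(512) + 3937898) = (1472397 - 1707312)/(512*(-14 + 512) + 3937898) = -234915/(512*498 + 3937898) = -234915/(254976 + 3937898) = -234915/4192874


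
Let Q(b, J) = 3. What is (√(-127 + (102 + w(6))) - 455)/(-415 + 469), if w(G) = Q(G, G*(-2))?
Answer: -455/54 + I*√22/54 ≈ -8.4259 + 0.08686*I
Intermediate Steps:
w(G) = 3
(√(-127 + (102 + w(6))) - 455)/(-415 + 469) = (√(-127 + (102 + 3)) - 455)/(-415 + 469) = (√(-127 + 105) - 455)/54 = (√(-22) - 455)*(1/54) = (I*√22 - 455)*(1/54) = (-455 + I*√22)*(1/54) = -455/54 + I*√22/54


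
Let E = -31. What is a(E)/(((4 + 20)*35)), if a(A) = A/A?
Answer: 1/840 ≈ 0.0011905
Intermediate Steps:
a(A) = 1
a(E)/(((4 + 20)*35)) = 1/((4 + 20)*35) = 1/(24*35) = 1/840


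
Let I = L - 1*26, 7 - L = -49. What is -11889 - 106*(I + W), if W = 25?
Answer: -17719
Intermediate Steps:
L = 56 (L = 7 - 1*(-49) = 7 + 49 = 56)
I = 30 (I = 56 - 1*26 = 56 - 26 = 30)
-11889 - 106*(I + W) = -11889 - 106*(30 + 25) = -11889 - 106*55 = -11889 - 1*5830 = -11889 - 5830 = -17719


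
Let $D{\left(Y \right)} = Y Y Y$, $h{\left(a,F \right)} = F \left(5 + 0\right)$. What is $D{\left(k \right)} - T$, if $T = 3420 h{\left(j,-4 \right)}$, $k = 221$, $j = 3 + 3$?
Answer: $10862261$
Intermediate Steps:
$j = 6$
$h{\left(a,F \right)} = 5 F$ ($h{\left(a,F \right)} = F 5 = 5 F$)
$T = -68400$ ($T = 3420 \cdot 5 \left(-4\right) = 3420 \left(-20\right) = -68400$)
$D{\left(Y \right)} = Y^{3}$ ($D{\left(Y \right)} = Y^{2} Y = Y^{3}$)
$D{\left(k \right)} - T = 221^{3} - -68400 = 10793861 + 68400 = 10862261$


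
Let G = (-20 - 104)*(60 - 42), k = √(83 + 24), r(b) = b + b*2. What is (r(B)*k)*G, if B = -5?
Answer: 33480*√107 ≈ 3.4632e+5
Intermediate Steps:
r(b) = 3*b (r(b) = b + 2*b = 3*b)
k = √107 ≈ 10.344
G = -2232 (G = -124*18 = -2232)
(r(B)*k)*G = ((3*(-5))*√107)*(-2232) = -15*√107*(-2232) = 33480*√107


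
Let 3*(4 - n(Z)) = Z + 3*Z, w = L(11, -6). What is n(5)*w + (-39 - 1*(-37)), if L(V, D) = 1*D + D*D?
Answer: -82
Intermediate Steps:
L(V, D) = D + D**2
w = 30 (w = -6*(1 - 6) = -6*(-5) = 30)
n(Z) = 4 - 4*Z/3 (n(Z) = 4 - (Z + 3*Z)/3 = 4 - 4*Z/3)
n(5)*w + (-39 - 1*(-37)) = (4 - 4/3*5)*30 + (-39 - 1*(-37)) = (4 - 20/3)*30 + (-39 + 37) = -8/3*30 - 2 = -80 - 2 = -82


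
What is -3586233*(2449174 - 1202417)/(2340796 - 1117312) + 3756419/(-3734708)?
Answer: -695770237994226481/190389811778 ≈ -3.6545e+6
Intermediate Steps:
-3586233*(2449174 - 1202417)/(2340796 - 1117312) + 3756419/(-3734708) = -3586233/(1223484/1246757) + 3756419*(-1/3734708) = -3586233/(1223484*(1/1246757)) - 3756419/3734708 = -3586233/1223484/1246757 - 3756419/3734708 = -3586233*1246757/1223484 - 3756419/3734708 = -1490387032127/407828 - 3756419/3734708 = -695770237994226481/190389811778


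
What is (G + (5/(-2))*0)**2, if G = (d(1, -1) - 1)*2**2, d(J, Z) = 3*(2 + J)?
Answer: 1024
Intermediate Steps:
d(J, Z) = 6 + 3*J
G = 32 (G = ((6 + 3*1) - 1)*2**2 = ((6 + 3) - 1)*4 = (9 - 1)*4 = 8*4 = 32)
(G + (5/(-2))*0)**2 = (32 + (5/(-2))*0)**2 = (32 + (5*(-1/2))*0)**2 = (32 - 5/2*0)**2 = (32 + 0)**2 = 32**2 = 1024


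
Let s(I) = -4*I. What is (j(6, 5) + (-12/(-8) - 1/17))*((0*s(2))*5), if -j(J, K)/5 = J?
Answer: 0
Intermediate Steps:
j(J, K) = -5*J
(j(6, 5) + (-12/(-8) - 1/17))*((0*s(2))*5) = (-5*6 + (-12/(-8) - 1/17))*((0*(-4*2))*5) = (-30 + (-12*(-⅛) - 1*1/17))*((0*(-8))*5) = (-30 + (3/2 - 1/17))*(0*5) = (-30 + 49/34)*0 = -971/34*0 = 0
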